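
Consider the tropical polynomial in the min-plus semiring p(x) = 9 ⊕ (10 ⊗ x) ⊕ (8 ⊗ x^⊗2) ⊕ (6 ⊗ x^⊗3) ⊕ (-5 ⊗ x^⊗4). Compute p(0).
p(0) = -5

A tropical monomial a ⊗ x^⊗i evaluates to a + i · x. Evaluating each term at x = 0:
  Term 0 contributes 9 + 0 · 0 = 9
  Term 1 contributes 10 + 1 · 0 = 10
  Term 2 contributes 8 + 2 · 0 = 8
  Term 3 contributes 6 + 3 · 0 = 6
  Term 4 contributes -5 + 4 · 0 = -5
p(0) = ⊕ of these = min[9, 10, 8, 6, -5] = -5.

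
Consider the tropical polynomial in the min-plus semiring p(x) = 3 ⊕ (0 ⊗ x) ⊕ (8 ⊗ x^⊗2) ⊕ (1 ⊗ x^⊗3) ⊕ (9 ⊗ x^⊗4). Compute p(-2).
p(-2) = -5

A tropical monomial a ⊗ x^⊗i evaluates to a + i · x. Evaluating each term at x = -2:
  Term 0 contributes 3 + 0 · -2 = 3
  Term 1 contributes 0 + 1 · -2 = -2
  Term 2 contributes 8 + 2 · -2 = 4
  Term 3 contributes 1 + 3 · -2 = -5
  Term 4 contributes 9 + 4 · -2 = 1
p(-2) = ⊕ of these = min[3, -2, 4, -5, 1] = -5.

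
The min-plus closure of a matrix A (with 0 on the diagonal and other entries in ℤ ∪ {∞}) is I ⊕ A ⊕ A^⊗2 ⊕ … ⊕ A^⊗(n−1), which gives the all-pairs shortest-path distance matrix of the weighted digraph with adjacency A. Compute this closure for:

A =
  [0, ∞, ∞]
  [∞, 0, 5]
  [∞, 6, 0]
Closure =
  [0, ∞, ∞]
  [∞, 0, 5]
  [∞, 6, 0]

This is the Floyd-Warshall all-pairs shortest-path computation. For each intermediate vertex k = 0, 1, …, 2, update dist[i][j] ← min(dist[i][j], dist[i][k] + dist[k][j]). The final matrix gives, for each (i, j), the minimum total weight of any directed path from i to j (possibly empty when i = j).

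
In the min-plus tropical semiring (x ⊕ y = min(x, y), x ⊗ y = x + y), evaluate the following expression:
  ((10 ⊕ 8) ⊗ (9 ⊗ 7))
((10 ⊕ 8) ⊗ (9 ⊗ 7)) = 24

Expand innermost to outermost. Recall ⊕ takes the minimum of its arguments and ⊗ takes their sum. Working out the expression ((10 ⊕ 8) ⊗ (9 ⊗ 7)) gives 24.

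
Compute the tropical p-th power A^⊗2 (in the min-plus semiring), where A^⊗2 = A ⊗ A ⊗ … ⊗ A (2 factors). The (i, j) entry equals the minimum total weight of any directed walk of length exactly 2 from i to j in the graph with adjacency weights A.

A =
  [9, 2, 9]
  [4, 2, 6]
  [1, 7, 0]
A^⊗2 =
  [6, 4, 8]
  [6, 4, 6]
  [1, 3, 0]

Each entry (A^⊗2)_ij equals the minimum over all length-2 walks i = v_0 → v_1 → … → v_2 = j of Σ_t A[v_t][v_{t+1}]. For example, for (i, j) = (0, 2) we minimise over 3 possible intermediate vertex sequences; the minimum is 8, attained along the walk 0 → 1 → 2.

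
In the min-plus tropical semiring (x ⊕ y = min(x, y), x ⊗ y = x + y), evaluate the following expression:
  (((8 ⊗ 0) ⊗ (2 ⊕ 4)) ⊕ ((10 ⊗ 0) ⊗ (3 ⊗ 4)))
(((8 ⊗ 0) ⊗ (2 ⊕ 4)) ⊕ ((10 ⊗ 0) ⊗ (3 ⊗ 4))) = 10

Expand innermost to outermost. Recall ⊕ takes the minimum of its arguments and ⊗ takes their sum. Working out the expression (((8 ⊗ 0) ⊗ (2 ⊕ 4)) ⊕ ((10 ⊗ 0) ⊗ (3 ⊗ 4))) gives 10.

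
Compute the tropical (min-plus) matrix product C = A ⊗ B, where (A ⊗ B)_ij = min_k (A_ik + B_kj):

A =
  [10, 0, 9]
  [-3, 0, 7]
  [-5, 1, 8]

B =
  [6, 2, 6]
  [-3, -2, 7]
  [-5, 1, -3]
A ⊗ B =
  [-3, -2, 6]
  [-3, -2, 3]
  [-2, -3, 1]

Apply the min-plus product entry-by-entry:
  C[0][0] = min over k of (A[0][0] + B[0][0] = 10 + 6 = 16, A[0][1] + B[1][0] = 0 + -3 = -3, A[0][2] + B[2][0] = 9 + -5 = 4) = -3 (attained at k = 1)
  C[0][1] = min over k of (A[0][0] + B[0][1] = 10 + 2 = 12, A[0][1] + B[1][1] = 0 + -2 = -2, A[0][2] + B[2][1] = 9 + 1 = 10) = -2 (attained at k = 1)
  C[0][2] = min over k of (A[0][0] + B[0][2] = 10 + 6 = 16, A[0][1] + B[1][2] = 0 + 7 = 7, A[0][2] + B[2][2] = 9 + -3 = 6) = 6 (attained at k = 2)
  C[1][0] = min over k of (A[1][0] + B[0][0] = -3 + 6 = 3, A[1][1] + B[1][0] = 0 + -3 = -3, A[1][2] + B[2][0] = 7 + -5 = 2) = -3 (attained at k = 1)
  C[1][1] = min over k of (A[1][0] + B[0][1] = -3 + 2 = -1, A[1][1] + B[1][1] = 0 + -2 = -2, A[1][2] + B[2][1] = 7 + 1 = 8) = -2 (attained at k = 1)
  C[1][2] = min over k of (A[1][0] + B[0][2] = -3 + 6 = 3, A[1][1] + B[1][2] = 0 + 7 = 7, A[1][2] + B[2][2] = 7 + -3 = 4) = 3 (attained at k = 0)
  C[2][0] = min over k of (A[2][0] + B[0][0] = -5 + 6 = 1, A[2][1] + B[1][0] = 1 + -3 = -2, A[2][2] + B[2][0] = 8 + -5 = 3) = -2 (attained at k = 1)
  C[2][1] = min over k of (A[2][0] + B[0][1] = -5 + 2 = -3, A[2][1] + B[1][1] = 1 + -2 = -1, A[2][2] + B[2][1] = 8 + 1 = 9) = -3 (attained at k = 0)
  C[2][2] = min over k of (A[2][0] + B[0][2] = -5 + 6 = 1, A[2][1] + B[1][2] = 1 + 7 = 8, A[2][2] + B[2][2] = 8 + -3 = 5) = 1 (attained at k = 0)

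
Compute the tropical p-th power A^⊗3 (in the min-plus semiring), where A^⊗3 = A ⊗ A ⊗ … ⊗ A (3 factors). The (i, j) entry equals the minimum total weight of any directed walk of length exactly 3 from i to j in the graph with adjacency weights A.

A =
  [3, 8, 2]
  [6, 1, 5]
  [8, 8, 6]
A^⊗3 =
  [9, 10, 8]
  [8, 3, 7]
  [14, 10, 13]

Each entry (A^⊗3)_ij equals the minimum over all length-3 walks i = v_0 → v_1 → … → v_3 = j of Σ_t A[v_t][v_{t+1}]. For example, for (i, j) = (0, 2) we minimise over 9 possible intermediate vertex sequences; the minimum is 8, attained along the walk 0 → 0 → 0 → 2.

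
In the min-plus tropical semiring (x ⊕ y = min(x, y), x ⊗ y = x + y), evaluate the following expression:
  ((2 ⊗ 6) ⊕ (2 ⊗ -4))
((2 ⊗ 6) ⊕ (2 ⊗ -4)) = -2

Expand innermost to outermost. Recall ⊕ takes the minimum of its arguments and ⊗ takes their sum. Working out the expression ((2 ⊗ 6) ⊕ (2 ⊗ -4)) gives -2.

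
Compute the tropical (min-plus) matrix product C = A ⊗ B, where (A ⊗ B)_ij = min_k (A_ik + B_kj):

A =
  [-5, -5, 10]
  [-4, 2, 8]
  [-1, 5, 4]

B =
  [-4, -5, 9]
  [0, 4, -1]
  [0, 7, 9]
A ⊗ B =
  [-9, -10, -6]
  [-8, -9, 1]
  [-5, -6, 4]

Apply the min-plus product entry-by-entry:
  C[0][0] = min over k of (A[0][0] + B[0][0] = -5 + -4 = -9, A[0][1] + B[1][0] = -5 + 0 = -5, A[0][2] + B[2][0] = 10 + 0 = 10) = -9 (attained at k = 0)
  C[0][1] = min over k of (A[0][0] + B[0][1] = -5 + -5 = -10, A[0][1] + B[1][1] = -5 + 4 = -1, A[0][2] + B[2][1] = 10 + 7 = 17) = -10 (attained at k = 0)
  C[0][2] = min over k of (A[0][0] + B[0][2] = -5 + 9 = 4, A[0][1] + B[1][2] = -5 + -1 = -6, A[0][2] + B[2][2] = 10 + 9 = 19) = -6 (attained at k = 1)
  C[1][0] = min over k of (A[1][0] + B[0][0] = -4 + -4 = -8, A[1][1] + B[1][0] = 2 + 0 = 2, A[1][2] + B[2][0] = 8 + 0 = 8) = -8 (attained at k = 0)
  C[1][1] = min over k of (A[1][0] + B[0][1] = -4 + -5 = -9, A[1][1] + B[1][1] = 2 + 4 = 6, A[1][2] + B[2][1] = 8 + 7 = 15) = -9 (attained at k = 0)
  C[1][2] = min over k of (A[1][0] + B[0][2] = -4 + 9 = 5, A[1][1] + B[1][2] = 2 + -1 = 1, A[1][2] + B[2][2] = 8 + 9 = 17) = 1 (attained at k = 1)
  C[2][0] = min over k of (A[2][0] + B[0][0] = -1 + -4 = -5, A[2][1] + B[1][0] = 5 + 0 = 5, A[2][2] + B[2][0] = 4 + 0 = 4) = -5 (attained at k = 0)
  C[2][1] = min over k of (A[2][0] + B[0][1] = -1 + -5 = -6, A[2][1] + B[1][1] = 5 + 4 = 9, A[2][2] + B[2][1] = 4 + 7 = 11) = -6 (attained at k = 0)
  C[2][2] = min over k of (A[2][0] + B[0][2] = -1 + 9 = 8, A[2][1] + B[1][2] = 5 + -1 = 4, A[2][2] + B[2][2] = 4 + 9 = 13) = 4 (attained at k = 1)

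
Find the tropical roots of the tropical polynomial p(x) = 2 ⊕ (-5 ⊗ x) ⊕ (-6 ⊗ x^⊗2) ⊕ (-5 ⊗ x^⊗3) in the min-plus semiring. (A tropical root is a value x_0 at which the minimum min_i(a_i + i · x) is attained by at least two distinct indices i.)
Roots: {-1, 1, 7}

Each tropical root is a break point of the lower envelope of the lines y = a_i + i · x (there are 4 lines, with slopes 0, 1, ..., 3). Only the lines that attain the minimum somewhere contribute to roots; other lines are dominated. Here the surviving (envelope) indices are i = 3, i = 2, i = 1, i = 0.
Intersections between consecutive envelope lines give the roots: for adjacent envelope indices i < j the intersection is x = (a_i − a_j) / (j − i). Reading off the sorted break points: {-1, 1, 7}.
Verification: at each break x_0, at least two indices attain the minimum of min_i(a_i + i · x_0).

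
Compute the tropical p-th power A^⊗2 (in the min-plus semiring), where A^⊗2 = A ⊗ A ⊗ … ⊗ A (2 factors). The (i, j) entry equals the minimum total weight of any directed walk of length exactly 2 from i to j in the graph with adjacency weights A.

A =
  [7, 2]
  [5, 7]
A^⊗2 =
  [7, 9]
  [12, 7]

Each entry (A^⊗2)_ij equals the minimum over all length-2 walks i = v_0 → v_1 → … → v_2 = j of Σ_t A[v_t][v_{t+1}]. For example, for (i, j) = (0, 1) we minimise over 2 possible intermediate vertex sequences; the minimum is 9, attained along the walk 0 → 0 → 1.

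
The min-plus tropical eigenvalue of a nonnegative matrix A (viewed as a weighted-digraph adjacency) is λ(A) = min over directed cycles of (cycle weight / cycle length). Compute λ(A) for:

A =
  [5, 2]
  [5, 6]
λ(A) = 7/2

Enumerate directed cycles and compute their means (weight / length). Sample:
  cycle 0 → 0: weight = 5, length = 1, mean = 5/1 ≈ 5.000
  cycle 1 → 1: weight = 6, length = 1, mean = 6/1 ≈ 6.000
  cycle 0 → 1 → 0: weight = 7, length = 2, mean = 7/2 ≈ 3.500
  cycle 1 → 0 → 1: weight = 7, length = 2, mean = 7/2 ≈ 3.500
Minimum mean = 3.500, attained e.g. along the cycle 0 → 1 → 0 with weight 7 and length 2. So λ(A) = 7/2 = 7/2.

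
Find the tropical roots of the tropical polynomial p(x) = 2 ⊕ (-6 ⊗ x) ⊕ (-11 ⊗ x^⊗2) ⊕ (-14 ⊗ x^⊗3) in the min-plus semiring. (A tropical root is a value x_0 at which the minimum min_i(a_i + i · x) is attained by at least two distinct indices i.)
Roots: {3, 5, 8}

Each tropical root is a break point of the lower envelope of the lines y = a_i + i · x (there are 4 lines, with slopes 0, 1, ..., 3). Only the lines that attain the minimum somewhere contribute to roots; other lines are dominated. Here the surviving (envelope) indices are i = 3, i = 2, i = 1, i = 0.
Intersections between consecutive envelope lines give the roots: for adjacent envelope indices i < j the intersection is x = (a_i − a_j) / (j − i). Reading off the sorted break points: {3, 5, 8}.
Verification: at each break x_0, at least two indices attain the minimum of min_i(a_i + i · x_0).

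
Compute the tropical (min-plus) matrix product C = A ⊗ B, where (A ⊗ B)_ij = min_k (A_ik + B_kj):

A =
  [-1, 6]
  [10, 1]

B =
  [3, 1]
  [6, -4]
A ⊗ B =
  [2, 0]
  [7, -3]

Apply the min-plus product entry-by-entry:
  C[0][0] = min over k of (A[0][0] + B[0][0] = -1 + 3 = 2, A[0][1] + B[1][0] = 6 + 6 = 12) = 2 (attained at k = 0)
  C[0][1] = min over k of (A[0][0] + B[0][1] = -1 + 1 = 0, A[0][1] + B[1][1] = 6 + -4 = 2) = 0 (attained at k = 0)
  C[1][0] = min over k of (A[1][0] + B[0][0] = 10 + 3 = 13, A[1][1] + B[1][0] = 1 + 6 = 7) = 7 (attained at k = 1)
  C[1][1] = min over k of (A[1][0] + B[0][1] = 10 + 1 = 11, A[1][1] + B[1][1] = 1 + -4 = -3) = -3 (attained at k = 1)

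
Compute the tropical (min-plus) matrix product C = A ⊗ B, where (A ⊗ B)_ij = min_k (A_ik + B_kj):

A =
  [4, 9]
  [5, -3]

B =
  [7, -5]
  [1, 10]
A ⊗ B =
  [10, -1]
  [-2, 0]

Apply the min-plus product entry-by-entry:
  C[0][0] = min over k of (A[0][0] + B[0][0] = 4 + 7 = 11, A[0][1] + B[1][0] = 9 + 1 = 10) = 10 (attained at k = 1)
  C[0][1] = min over k of (A[0][0] + B[0][1] = 4 + -5 = -1, A[0][1] + B[1][1] = 9 + 10 = 19) = -1 (attained at k = 0)
  C[1][0] = min over k of (A[1][0] + B[0][0] = 5 + 7 = 12, A[1][1] + B[1][0] = -3 + 1 = -2) = -2 (attained at k = 1)
  C[1][1] = min over k of (A[1][0] + B[0][1] = 5 + -5 = 0, A[1][1] + B[1][1] = -3 + 10 = 7) = 0 (attained at k = 0)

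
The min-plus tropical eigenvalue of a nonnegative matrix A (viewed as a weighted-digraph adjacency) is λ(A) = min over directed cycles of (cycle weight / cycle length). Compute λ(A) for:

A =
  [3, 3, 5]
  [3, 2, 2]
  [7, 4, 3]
λ(A) = 2

Enumerate directed cycles and compute their means (weight / length). Sample:
  cycle 0 → 0: weight = 3, length = 1, mean = 3/1 ≈ 3.000
  cycle 1 → 1: weight = 2, length = 1, mean = 2/1 ≈ 2.000
  cycle 2 → 2: weight = 3, length = 1, mean = 3/1 ≈ 3.000
  cycle 0 → 1 → 0: weight = 6, length = 2, mean = 6/2 ≈ 3.000
  cycle 0 → 2 → 0: weight = 12, length = 2, mean = 12/2 ≈ 6.000
  cycle 1 → 0 → 1: weight = 6, length = 2, mean = 6/2 ≈ 3.000
Minimum mean = 2.000, attained e.g. along the cycle 1 → 1 with weight 2 and length 1. So λ(A) = 2/1 = 2.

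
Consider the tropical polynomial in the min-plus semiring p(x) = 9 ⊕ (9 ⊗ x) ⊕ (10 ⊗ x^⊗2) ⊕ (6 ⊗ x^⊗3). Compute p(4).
p(4) = 9

A tropical monomial a ⊗ x^⊗i evaluates to a + i · x. Evaluating each term at x = 4:
  Term 0 contributes 9 + 0 · 4 = 9
  Term 1 contributes 9 + 1 · 4 = 13
  Term 2 contributes 10 + 2 · 4 = 18
  Term 3 contributes 6 + 3 · 4 = 18
p(4) = ⊕ of these = min[9, 13, 18, 18] = 9.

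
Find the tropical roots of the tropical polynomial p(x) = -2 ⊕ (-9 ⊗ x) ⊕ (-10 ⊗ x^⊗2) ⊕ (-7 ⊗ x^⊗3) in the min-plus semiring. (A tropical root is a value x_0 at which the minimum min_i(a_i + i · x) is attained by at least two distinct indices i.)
Roots: {-3, 1, 7}

Each tropical root is a break point of the lower envelope of the lines y = a_i + i · x (there are 4 lines, with slopes 0, 1, ..., 3). Only the lines that attain the minimum somewhere contribute to roots; other lines are dominated. Here the surviving (envelope) indices are i = 3, i = 2, i = 1, i = 0.
Intersections between consecutive envelope lines give the roots: for adjacent envelope indices i < j the intersection is x = (a_i − a_j) / (j − i). Reading off the sorted break points: {-3, 1, 7}.
Verification: at each break x_0, at least two indices attain the minimum of min_i(a_i + i · x_0).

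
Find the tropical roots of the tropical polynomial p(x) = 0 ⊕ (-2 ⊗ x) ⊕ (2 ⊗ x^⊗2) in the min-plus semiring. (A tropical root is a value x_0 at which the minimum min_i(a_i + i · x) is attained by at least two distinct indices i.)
Roots: {-4, 2}

Each tropical root is a break point of the lower envelope of the lines y = a_i + i · x (there are 3 lines, with slopes 0, 1, ..., 2). Only the lines that attain the minimum somewhere contribute to roots; other lines are dominated. Here the surviving (envelope) indices are i = 2, i = 1, i = 0.
Intersections between consecutive envelope lines give the roots: for adjacent envelope indices i < j the intersection is x = (a_i − a_j) / (j − i). Reading off the sorted break points: {-4, 2}.
Verification: at each break x_0, at least two indices attain the minimum of min_i(a_i + i · x_0).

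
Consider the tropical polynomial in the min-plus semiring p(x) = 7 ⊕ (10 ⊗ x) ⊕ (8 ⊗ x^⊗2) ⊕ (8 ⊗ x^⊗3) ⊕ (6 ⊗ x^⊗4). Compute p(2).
p(2) = 7

A tropical monomial a ⊗ x^⊗i evaluates to a + i · x. Evaluating each term at x = 2:
  Term 0 contributes 7 + 0 · 2 = 7
  Term 1 contributes 10 + 1 · 2 = 12
  Term 2 contributes 8 + 2 · 2 = 12
  Term 3 contributes 8 + 3 · 2 = 14
  Term 4 contributes 6 + 4 · 2 = 14
p(2) = ⊕ of these = min[7, 12, 12, 14, 14] = 7.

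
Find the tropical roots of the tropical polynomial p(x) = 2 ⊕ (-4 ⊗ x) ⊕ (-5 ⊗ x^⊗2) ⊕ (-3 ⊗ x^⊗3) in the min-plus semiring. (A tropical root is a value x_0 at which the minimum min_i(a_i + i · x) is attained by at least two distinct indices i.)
Roots: {-2, 1, 6}

Each tropical root is a break point of the lower envelope of the lines y = a_i + i · x (there are 4 lines, with slopes 0, 1, ..., 3). Only the lines that attain the minimum somewhere contribute to roots; other lines are dominated. Here the surviving (envelope) indices are i = 3, i = 2, i = 1, i = 0.
Intersections between consecutive envelope lines give the roots: for adjacent envelope indices i < j the intersection is x = (a_i − a_j) / (j − i). Reading off the sorted break points: {-2, 1, 6}.
Verification: at each break x_0, at least two indices attain the minimum of min_i(a_i + i · x_0).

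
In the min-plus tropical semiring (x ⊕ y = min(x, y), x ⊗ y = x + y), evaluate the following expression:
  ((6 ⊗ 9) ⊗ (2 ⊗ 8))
((6 ⊗ 9) ⊗ (2 ⊗ 8)) = 25

Expand innermost to outermost. Recall ⊕ takes the minimum of its arguments and ⊗ takes their sum. Working out the expression ((6 ⊗ 9) ⊗ (2 ⊗ 8)) gives 25.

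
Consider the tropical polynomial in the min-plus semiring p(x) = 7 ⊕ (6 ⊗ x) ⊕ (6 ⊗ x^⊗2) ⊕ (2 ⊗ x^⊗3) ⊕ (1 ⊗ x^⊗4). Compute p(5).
p(5) = 7

A tropical monomial a ⊗ x^⊗i evaluates to a + i · x. Evaluating each term at x = 5:
  Term 0 contributes 7 + 0 · 5 = 7
  Term 1 contributes 6 + 1 · 5 = 11
  Term 2 contributes 6 + 2 · 5 = 16
  Term 3 contributes 2 + 3 · 5 = 17
  Term 4 contributes 1 + 4 · 5 = 21
p(5) = ⊕ of these = min[7, 11, 16, 17, 21] = 7.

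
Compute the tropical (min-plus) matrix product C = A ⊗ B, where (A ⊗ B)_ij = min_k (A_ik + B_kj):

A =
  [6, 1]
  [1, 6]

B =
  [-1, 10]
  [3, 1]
A ⊗ B =
  [4, 2]
  [0, 7]

Apply the min-plus product entry-by-entry:
  C[0][0] = min over k of (A[0][0] + B[0][0] = 6 + -1 = 5, A[0][1] + B[1][0] = 1 + 3 = 4) = 4 (attained at k = 1)
  C[0][1] = min over k of (A[0][0] + B[0][1] = 6 + 10 = 16, A[0][1] + B[1][1] = 1 + 1 = 2) = 2 (attained at k = 1)
  C[1][0] = min over k of (A[1][0] + B[0][0] = 1 + -1 = 0, A[1][1] + B[1][0] = 6 + 3 = 9) = 0 (attained at k = 0)
  C[1][1] = min over k of (A[1][0] + B[0][1] = 1 + 10 = 11, A[1][1] + B[1][1] = 6 + 1 = 7) = 7 (attained at k = 1)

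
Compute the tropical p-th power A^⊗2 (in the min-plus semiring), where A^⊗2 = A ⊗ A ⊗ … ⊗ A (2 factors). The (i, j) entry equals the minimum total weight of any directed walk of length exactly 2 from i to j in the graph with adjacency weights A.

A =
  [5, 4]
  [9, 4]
A^⊗2 =
  [10, 8]
  [13, 8]

Each entry (A^⊗2)_ij equals the minimum over all length-2 walks i = v_0 → v_1 → … → v_2 = j of Σ_t A[v_t][v_{t+1}]. For example, for (i, j) = (0, 1) we minimise over 2 possible intermediate vertex sequences; the minimum is 8, attained along the walk 0 → 1 → 1.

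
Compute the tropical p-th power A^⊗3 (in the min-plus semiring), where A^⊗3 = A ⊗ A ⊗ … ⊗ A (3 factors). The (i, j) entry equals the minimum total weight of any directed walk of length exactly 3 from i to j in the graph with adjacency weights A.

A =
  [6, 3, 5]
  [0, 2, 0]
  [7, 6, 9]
A^⊗3 =
  [5, 6, 5]
  [3, 5, 3]
  [8, 9, 8]

Each entry (A^⊗3)_ij equals the minimum over all length-3 walks i = v_0 → v_1 → … → v_3 = j of Σ_t A[v_t][v_{t+1}]. For example, for (i, j) = (0, 2) we minimise over 9 possible intermediate vertex sequences; the minimum is 5, attained along the walk 0 → 1 → 1 → 2.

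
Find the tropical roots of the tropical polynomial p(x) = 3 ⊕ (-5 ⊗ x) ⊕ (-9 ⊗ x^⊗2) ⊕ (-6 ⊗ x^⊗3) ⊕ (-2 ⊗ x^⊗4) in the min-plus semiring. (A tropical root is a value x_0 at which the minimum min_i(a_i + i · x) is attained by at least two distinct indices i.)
Roots: {-4, -3, 4, 8}

Each tropical root is a break point of the lower envelope of the lines y = a_i + i · x (there are 5 lines, with slopes 0, 1, ..., 4). Only the lines that attain the minimum somewhere contribute to roots; other lines are dominated. Here the surviving (envelope) indices are i = 4, i = 3, i = 2, i = 1, i = 0.
Intersections between consecutive envelope lines give the roots: for adjacent envelope indices i < j the intersection is x = (a_i − a_j) / (j − i). Reading off the sorted break points: {-4, -3, 4, 8}.
Verification: at each break x_0, at least two indices attain the minimum of min_i(a_i + i · x_0).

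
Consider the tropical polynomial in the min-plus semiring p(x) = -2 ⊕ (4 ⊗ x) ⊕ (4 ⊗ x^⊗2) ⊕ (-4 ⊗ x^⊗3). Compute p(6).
p(6) = -2

A tropical monomial a ⊗ x^⊗i evaluates to a + i · x. Evaluating each term at x = 6:
  Term 0 contributes -2 + 0 · 6 = -2
  Term 1 contributes 4 + 1 · 6 = 10
  Term 2 contributes 4 + 2 · 6 = 16
  Term 3 contributes -4 + 3 · 6 = 14
p(6) = ⊕ of these = min[-2, 10, 16, 14] = -2.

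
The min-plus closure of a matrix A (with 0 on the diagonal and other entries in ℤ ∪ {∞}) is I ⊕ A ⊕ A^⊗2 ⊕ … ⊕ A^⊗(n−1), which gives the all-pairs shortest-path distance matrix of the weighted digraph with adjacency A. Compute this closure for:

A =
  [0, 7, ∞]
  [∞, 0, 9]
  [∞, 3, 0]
Closure =
  [0, 7, 16]
  [∞, 0, 9]
  [∞, 3, 0]

This is the Floyd-Warshall all-pairs shortest-path computation. For each intermediate vertex k = 0, 1, …, 2, update dist[i][j] ← min(dist[i][j], dist[i][k] + dist[k][j]). The final matrix gives, for each (i, j), the minimum total weight of any directed path from i to j (possibly empty when i = j).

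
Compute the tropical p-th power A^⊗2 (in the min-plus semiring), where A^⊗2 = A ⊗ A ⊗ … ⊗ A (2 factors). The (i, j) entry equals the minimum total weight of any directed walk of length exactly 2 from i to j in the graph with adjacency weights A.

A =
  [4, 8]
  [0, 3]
A^⊗2 =
  [8, 11]
  [3, 6]

Each entry (A^⊗2)_ij equals the minimum over all length-2 walks i = v_0 → v_1 → … → v_2 = j of Σ_t A[v_t][v_{t+1}]. For example, for (i, j) = (0, 1) we minimise over 2 possible intermediate vertex sequences; the minimum is 11, attained along the walk 0 → 1 → 1.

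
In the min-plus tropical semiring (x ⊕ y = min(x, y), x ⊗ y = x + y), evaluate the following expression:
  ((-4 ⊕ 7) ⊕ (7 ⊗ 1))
((-4 ⊕ 7) ⊕ (7 ⊗ 1)) = -4

Expand innermost to outermost. Recall ⊕ takes the minimum of its arguments and ⊗ takes their sum. Working out the expression ((-4 ⊕ 7) ⊕ (7 ⊗ 1)) gives -4.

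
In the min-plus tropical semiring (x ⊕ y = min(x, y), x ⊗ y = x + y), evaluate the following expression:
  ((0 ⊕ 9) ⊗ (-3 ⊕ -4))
((0 ⊕ 9) ⊗ (-3 ⊕ -4)) = -4

Expand innermost to outermost. Recall ⊕ takes the minimum of its arguments and ⊗ takes their sum. Working out the expression ((0 ⊕ 9) ⊗ (-3 ⊕ -4)) gives -4.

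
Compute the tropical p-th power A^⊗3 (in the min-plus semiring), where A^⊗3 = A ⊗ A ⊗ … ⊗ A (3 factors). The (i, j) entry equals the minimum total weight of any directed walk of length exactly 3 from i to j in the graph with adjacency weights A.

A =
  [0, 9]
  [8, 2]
A^⊗3 =
  [0, 9]
  [8, 6]

Each entry (A^⊗3)_ij equals the minimum over all length-3 walks i = v_0 → v_1 → … → v_3 = j of Σ_t A[v_t][v_{t+1}]. For example, for (i, j) = (0, 1) we minimise over 4 possible intermediate vertex sequences; the minimum is 9, attained along the walk 0 → 0 → 0 → 1.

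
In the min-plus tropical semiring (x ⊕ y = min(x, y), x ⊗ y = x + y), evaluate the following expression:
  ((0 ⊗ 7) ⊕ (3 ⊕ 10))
((0 ⊗ 7) ⊕ (3 ⊕ 10)) = 3

Expand innermost to outermost. Recall ⊕ takes the minimum of its arguments and ⊗ takes their sum. Working out the expression ((0 ⊗ 7) ⊕ (3 ⊕ 10)) gives 3.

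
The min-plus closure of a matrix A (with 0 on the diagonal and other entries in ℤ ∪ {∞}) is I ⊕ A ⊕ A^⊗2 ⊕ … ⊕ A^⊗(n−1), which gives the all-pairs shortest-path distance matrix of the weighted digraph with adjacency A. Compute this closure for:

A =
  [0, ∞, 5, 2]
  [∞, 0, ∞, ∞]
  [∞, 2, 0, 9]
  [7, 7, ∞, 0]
Closure =
  [0, 7, 5, 2]
  [∞, 0, ∞, ∞]
  [16, 2, 0, 9]
  [7, 7, 12, 0]

This is the Floyd-Warshall all-pairs shortest-path computation. For each intermediate vertex k = 0, 1, …, 3, update dist[i][j] ← min(dist[i][j], dist[i][k] + dist[k][j]). The final matrix gives, for each (i, j), the minimum total weight of any directed path from i to j (possibly empty when i = j).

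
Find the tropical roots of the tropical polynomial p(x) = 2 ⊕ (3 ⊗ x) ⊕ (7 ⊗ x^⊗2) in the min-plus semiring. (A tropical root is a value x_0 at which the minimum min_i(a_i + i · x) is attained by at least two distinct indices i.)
Roots: {-4, -1}

Each tropical root is a break point of the lower envelope of the lines y = a_i + i · x (there are 3 lines, with slopes 0, 1, ..., 2). Only the lines that attain the minimum somewhere contribute to roots; other lines are dominated. Here the surviving (envelope) indices are i = 2, i = 1, i = 0.
Intersections between consecutive envelope lines give the roots: for adjacent envelope indices i < j the intersection is x = (a_i − a_j) / (j − i). Reading off the sorted break points: {-4, -1}.
Verification: at each break x_0, at least two indices attain the minimum of min_i(a_i + i · x_0).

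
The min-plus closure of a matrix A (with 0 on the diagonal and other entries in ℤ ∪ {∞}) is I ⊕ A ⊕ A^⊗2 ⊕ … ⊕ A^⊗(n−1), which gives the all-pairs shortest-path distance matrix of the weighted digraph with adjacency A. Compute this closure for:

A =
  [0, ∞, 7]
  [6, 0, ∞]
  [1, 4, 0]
Closure =
  [0, 11, 7]
  [6, 0, 13]
  [1, 4, 0]

This is the Floyd-Warshall all-pairs shortest-path computation. For each intermediate vertex k = 0, 1, …, 2, update dist[i][j] ← min(dist[i][j], dist[i][k] + dist[k][j]). The final matrix gives, for each (i, j), the minimum total weight of any directed path from i to j (possibly empty when i = j).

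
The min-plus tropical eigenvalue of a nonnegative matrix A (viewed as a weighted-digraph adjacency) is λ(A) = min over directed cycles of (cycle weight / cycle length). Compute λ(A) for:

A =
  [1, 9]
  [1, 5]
λ(A) = 1

Enumerate directed cycles and compute their means (weight / length). Sample:
  cycle 0 → 0: weight = 1, length = 1, mean = 1/1 ≈ 1.000
  cycle 1 → 1: weight = 5, length = 1, mean = 5/1 ≈ 5.000
  cycle 0 → 1 → 0: weight = 10, length = 2, mean = 10/2 ≈ 5.000
  cycle 1 → 0 → 1: weight = 10, length = 2, mean = 10/2 ≈ 5.000
Minimum mean = 1.000, attained e.g. along the cycle 0 → 0 with weight 1 and length 1. So λ(A) = 1/1 = 1.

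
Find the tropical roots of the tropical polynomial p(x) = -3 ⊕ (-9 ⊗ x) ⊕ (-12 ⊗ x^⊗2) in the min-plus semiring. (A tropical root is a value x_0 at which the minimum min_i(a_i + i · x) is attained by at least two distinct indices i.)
Roots: {3, 6}

Each tropical root is a break point of the lower envelope of the lines y = a_i + i · x (there are 3 lines, with slopes 0, 1, ..., 2). Only the lines that attain the minimum somewhere contribute to roots; other lines are dominated. Here the surviving (envelope) indices are i = 2, i = 1, i = 0.
Intersections between consecutive envelope lines give the roots: for adjacent envelope indices i < j the intersection is x = (a_i − a_j) / (j − i). Reading off the sorted break points: {3, 6}.
Verification: at each break x_0, at least two indices attain the minimum of min_i(a_i + i · x_0).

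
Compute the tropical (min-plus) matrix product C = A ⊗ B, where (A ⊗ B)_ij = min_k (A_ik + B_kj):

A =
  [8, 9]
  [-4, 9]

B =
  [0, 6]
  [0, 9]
A ⊗ B =
  [8, 14]
  [-4, 2]

Apply the min-plus product entry-by-entry:
  C[0][0] = min over k of (A[0][0] + B[0][0] = 8 + 0 = 8, A[0][1] + B[1][0] = 9 + 0 = 9) = 8 (attained at k = 0)
  C[0][1] = min over k of (A[0][0] + B[0][1] = 8 + 6 = 14, A[0][1] + B[1][1] = 9 + 9 = 18) = 14 (attained at k = 0)
  C[1][0] = min over k of (A[1][0] + B[0][0] = -4 + 0 = -4, A[1][1] + B[1][0] = 9 + 0 = 9) = -4 (attained at k = 0)
  C[1][1] = min over k of (A[1][0] + B[0][1] = -4 + 6 = 2, A[1][1] + B[1][1] = 9 + 9 = 18) = 2 (attained at k = 0)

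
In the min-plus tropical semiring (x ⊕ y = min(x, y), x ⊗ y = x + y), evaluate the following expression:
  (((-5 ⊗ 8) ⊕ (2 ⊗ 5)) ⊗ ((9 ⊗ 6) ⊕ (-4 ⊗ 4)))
(((-5 ⊗ 8) ⊕ (2 ⊗ 5)) ⊗ ((9 ⊗ 6) ⊕ (-4 ⊗ 4))) = 3

Expand innermost to outermost. Recall ⊕ takes the minimum of its arguments and ⊗ takes their sum. Working out the expression (((-5 ⊗ 8) ⊕ (2 ⊗ 5)) ⊗ ((9 ⊗ 6) ⊕ (-4 ⊗ 4))) gives 3.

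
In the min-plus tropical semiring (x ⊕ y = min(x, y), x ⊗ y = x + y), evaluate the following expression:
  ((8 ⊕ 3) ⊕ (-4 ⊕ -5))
((8 ⊕ 3) ⊕ (-4 ⊕ -5)) = -5

Expand innermost to outermost. Recall ⊕ takes the minimum of its arguments and ⊗ takes their sum. Working out the expression ((8 ⊕ 3) ⊕ (-4 ⊕ -5)) gives -5.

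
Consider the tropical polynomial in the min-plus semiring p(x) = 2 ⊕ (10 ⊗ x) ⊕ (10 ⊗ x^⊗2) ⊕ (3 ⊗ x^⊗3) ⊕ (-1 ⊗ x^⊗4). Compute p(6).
p(6) = 2

A tropical monomial a ⊗ x^⊗i evaluates to a + i · x. Evaluating each term at x = 6:
  Term 0 contributes 2 + 0 · 6 = 2
  Term 1 contributes 10 + 1 · 6 = 16
  Term 2 contributes 10 + 2 · 6 = 22
  Term 3 contributes 3 + 3 · 6 = 21
  Term 4 contributes -1 + 4 · 6 = 23
p(6) = ⊕ of these = min[2, 16, 22, 21, 23] = 2.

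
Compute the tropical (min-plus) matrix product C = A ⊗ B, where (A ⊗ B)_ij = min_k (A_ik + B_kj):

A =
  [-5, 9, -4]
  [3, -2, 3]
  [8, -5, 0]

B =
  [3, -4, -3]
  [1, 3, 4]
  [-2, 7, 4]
A ⊗ B =
  [-6, -9, -8]
  [-1, -1, 0]
  [-4, -2, -1]

Apply the min-plus product entry-by-entry:
  C[0][0] = min over k of (A[0][0] + B[0][0] = -5 + 3 = -2, A[0][1] + B[1][0] = 9 + 1 = 10, A[0][2] + B[2][0] = -4 + -2 = -6) = -6 (attained at k = 2)
  C[0][1] = min over k of (A[0][0] + B[0][1] = -5 + -4 = -9, A[0][1] + B[1][1] = 9 + 3 = 12, A[0][2] + B[2][1] = -4 + 7 = 3) = -9 (attained at k = 0)
  C[0][2] = min over k of (A[0][0] + B[0][2] = -5 + -3 = -8, A[0][1] + B[1][2] = 9 + 4 = 13, A[0][2] + B[2][2] = -4 + 4 = 0) = -8 (attained at k = 0)
  C[1][0] = min over k of (A[1][0] + B[0][0] = 3 + 3 = 6, A[1][1] + B[1][0] = -2 + 1 = -1, A[1][2] + B[2][0] = 3 + -2 = 1) = -1 (attained at k = 1)
  C[1][1] = min over k of (A[1][0] + B[0][1] = 3 + -4 = -1, A[1][1] + B[1][1] = -2 + 3 = 1, A[1][2] + B[2][1] = 3 + 7 = 10) = -1 (attained at k = 0)
  C[1][2] = min over k of (A[1][0] + B[0][2] = 3 + -3 = 0, A[1][1] + B[1][2] = -2 + 4 = 2, A[1][2] + B[2][2] = 3 + 4 = 7) = 0 (attained at k = 0)
  C[2][0] = min over k of (A[2][0] + B[0][0] = 8 + 3 = 11, A[2][1] + B[1][0] = -5 + 1 = -4, A[2][2] + B[2][0] = 0 + -2 = -2) = -4 (attained at k = 1)
  C[2][1] = min over k of (A[2][0] + B[0][1] = 8 + -4 = 4, A[2][1] + B[1][1] = -5 + 3 = -2, A[2][2] + B[2][1] = 0 + 7 = 7) = -2 (attained at k = 1)
  C[2][2] = min over k of (A[2][0] + B[0][2] = 8 + -3 = 5, A[2][1] + B[1][2] = -5 + 4 = -1, A[2][2] + B[2][2] = 0 + 4 = 4) = -1 (attained at k = 1)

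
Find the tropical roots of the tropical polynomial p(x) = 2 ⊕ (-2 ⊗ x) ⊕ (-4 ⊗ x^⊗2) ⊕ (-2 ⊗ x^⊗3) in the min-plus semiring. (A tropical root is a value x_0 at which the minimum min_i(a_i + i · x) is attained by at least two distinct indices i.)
Roots: {-2, 2, 4}

Each tropical root is a break point of the lower envelope of the lines y = a_i + i · x (there are 4 lines, with slopes 0, 1, ..., 3). Only the lines that attain the minimum somewhere contribute to roots; other lines are dominated. Here the surviving (envelope) indices are i = 3, i = 2, i = 1, i = 0.
Intersections between consecutive envelope lines give the roots: for adjacent envelope indices i < j the intersection is x = (a_i − a_j) / (j − i). Reading off the sorted break points: {-2, 2, 4}.
Verification: at each break x_0, at least two indices attain the minimum of min_i(a_i + i · x_0).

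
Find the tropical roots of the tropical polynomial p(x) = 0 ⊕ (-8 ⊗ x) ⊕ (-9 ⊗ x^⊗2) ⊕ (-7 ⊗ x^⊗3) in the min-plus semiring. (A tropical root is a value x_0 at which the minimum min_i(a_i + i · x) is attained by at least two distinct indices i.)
Roots: {-2, 1, 8}

Each tropical root is a break point of the lower envelope of the lines y = a_i + i · x (there are 4 lines, with slopes 0, 1, ..., 3). Only the lines that attain the minimum somewhere contribute to roots; other lines are dominated. Here the surviving (envelope) indices are i = 3, i = 2, i = 1, i = 0.
Intersections between consecutive envelope lines give the roots: for adjacent envelope indices i < j the intersection is x = (a_i − a_j) / (j − i). Reading off the sorted break points: {-2, 1, 8}.
Verification: at each break x_0, at least two indices attain the minimum of min_i(a_i + i · x_0).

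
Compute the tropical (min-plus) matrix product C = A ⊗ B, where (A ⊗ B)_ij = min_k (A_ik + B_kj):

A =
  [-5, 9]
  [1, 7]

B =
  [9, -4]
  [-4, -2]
A ⊗ B =
  [4, -9]
  [3, -3]

Apply the min-plus product entry-by-entry:
  C[0][0] = min over k of (A[0][0] + B[0][0] = -5 + 9 = 4, A[0][1] + B[1][0] = 9 + -4 = 5) = 4 (attained at k = 0)
  C[0][1] = min over k of (A[0][0] + B[0][1] = -5 + -4 = -9, A[0][1] + B[1][1] = 9 + -2 = 7) = -9 (attained at k = 0)
  C[1][0] = min over k of (A[1][0] + B[0][0] = 1 + 9 = 10, A[1][1] + B[1][0] = 7 + -4 = 3) = 3 (attained at k = 1)
  C[1][1] = min over k of (A[1][0] + B[0][1] = 1 + -4 = -3, A[1][1] + B[1][1] = 7 + -2 = 5) = -3 (attained at k = 0)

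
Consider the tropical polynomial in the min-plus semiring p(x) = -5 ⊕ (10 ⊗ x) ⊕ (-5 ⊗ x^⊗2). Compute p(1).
p(1) = -5

A tropical monomial a ⊗ x^⊗i evaluates to a + i · x. Evaluating each term at x = 1:
  Term 0 contributes -5 + 0 · 1 = -5
  Term 1 contributes 10 + 1 · 1 = 11
  Term 2 contributes -5 + 2 · 1 = -3
p(1) = ⊕ of these = min[-5, 11, -3] = -5.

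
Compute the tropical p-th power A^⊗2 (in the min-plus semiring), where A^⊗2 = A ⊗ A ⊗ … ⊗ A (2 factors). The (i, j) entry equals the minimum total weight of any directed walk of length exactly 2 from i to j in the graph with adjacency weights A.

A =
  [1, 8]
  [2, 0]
A^⊗2 =
  [2, 8]
  [2, 0]

Each entry (A^⊗2)_ij equals the minimum over all length-2 walks i = v_0 → v_1 → … → v_2 = j of Σ_t A[v_t][v_{t+1}]. For example, for (i, j) = (0, 1) we minimise over 2 possible intermediate vertex sequences; the minimum is 8, attained along the walk 0 → 1 → 1.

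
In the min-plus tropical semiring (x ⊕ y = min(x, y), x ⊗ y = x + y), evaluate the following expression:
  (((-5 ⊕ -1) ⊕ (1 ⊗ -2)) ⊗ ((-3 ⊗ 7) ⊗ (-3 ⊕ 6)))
(((-5 ⊕ -1) ⊕ (1 ⊗ -2)) ⊗ ((-3 ⊗ 7) ⊗ (-3 ⊕ 6))) = -4

Expand innermost to outermost. Recall ⊕ takes the minimum of its arguments and ⊗ takes their sum. Working out the expression (((-5 ⊕ -1) ⊕ (1 ⊗ -2)) ⊗ ((-3 ⊗ 7) ⊗ (-3 ⊕ 6))) gives -4.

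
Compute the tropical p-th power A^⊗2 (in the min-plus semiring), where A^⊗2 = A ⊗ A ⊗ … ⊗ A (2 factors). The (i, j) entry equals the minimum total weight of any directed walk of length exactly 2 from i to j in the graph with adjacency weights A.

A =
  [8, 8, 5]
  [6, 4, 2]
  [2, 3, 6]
A^⊗2 =
  [7, 8, 10]
  [4, 5, 6]
  [8, 7, 5]

Each entry (A^⊗2)_ij equals the minimum over all length-2 walks i = v_0 → v_1 → … → v_2 = j of Σ_t A[v_t][v_{t+1}]. For example, for (i, j) = (0, 2) we minimise over 3 possible intermediate vertex sequences; the minimum is 10, attained along the walk 0 → 1 → 2.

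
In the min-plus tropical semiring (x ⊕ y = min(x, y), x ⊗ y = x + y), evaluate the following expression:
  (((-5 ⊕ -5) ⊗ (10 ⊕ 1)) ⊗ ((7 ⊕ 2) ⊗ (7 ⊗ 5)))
(((-5 ⊕ -5) ⊗ (10 ⊕ 1)) ⊗ ((7 ⊕ 2) ⊗ (7 ⊗ 5))) = 10

Expand innermost to outermost. Recall ⊕ takes the minimum of its arguments and ⊗ takes their sum. Working out the expression (((-5 ⊕ -5) ⊗ (10 ⊕ 1)) ⊗ ((7 ⊕ 2) ⊗ (7 ⊗ 5))) gives 10.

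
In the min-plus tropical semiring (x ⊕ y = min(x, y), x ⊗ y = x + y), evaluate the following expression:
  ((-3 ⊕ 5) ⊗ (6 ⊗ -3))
((-3 ⊕ 5) ⊗ (6 ⊗ -3)) = 0

Expand innermost to outermost. Recall ⊕ takes the minimum of its arguments and ⊗ takes their sum. Working out the expression ((-3 ⊕ 5) ⊗ (6 ⊗ -3)) gives 0.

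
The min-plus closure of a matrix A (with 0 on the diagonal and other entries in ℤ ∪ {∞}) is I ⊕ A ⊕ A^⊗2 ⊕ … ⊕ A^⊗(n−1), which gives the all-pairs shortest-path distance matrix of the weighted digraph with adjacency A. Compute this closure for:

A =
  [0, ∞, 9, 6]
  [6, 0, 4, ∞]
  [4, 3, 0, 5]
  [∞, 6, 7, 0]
Closure =
  [0, 12, 9, 6]
  [6, 0, 4, 9]
  [4, 3, 0, 5]
  [11, 6, 7, 0]

This is the Floyd-Warshall all-pairs shortest-path computation. For each intermediate vertex k = 0, 1, …, 3, update dist[i][j] ← min(dist[i][j], dist[i][k] + dist[k][j]). The final matrix gives, for each (i, j), the minimum total weight of any directed path from i to j (possibly empty when i = j).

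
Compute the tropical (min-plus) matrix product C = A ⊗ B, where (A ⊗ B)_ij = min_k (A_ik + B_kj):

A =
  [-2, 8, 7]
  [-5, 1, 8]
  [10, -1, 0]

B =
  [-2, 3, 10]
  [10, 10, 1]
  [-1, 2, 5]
A ⊗ B =
  [-4, 1, 8]
  [-7, -2, 2]
  [-1, 2, 0]

Apply the min-plus product entry-by-entry:
  C[0][0] = min over k of (A[0][0] + B[0][0] = -2 + -2 = -4, A[0][1] + B[1][0] = 8 + 10 = 18, A[0][2] + B[2][0] = 7 + -1 = 6) = -4 (attained at k = 0)
  C[0][1] = min over k of (A[0][0] + B[0][1] = -2 + 3 = 1, A[0][1] + B[1][1] = 8 + 10 = 18, A[0][2] + B[2][1] = 7 + 2 = 9) = 1 (attained at k = 0)
  C[0][2] = min over k of (A[0][0] + B[0][2] = -2 + 10 = 8, A[0][1] + B[1][2] = 8 + 1 = 9, A[0][2] + B[2][2] = 7 + 5 = 12) = 8 (attained at k = 0)
  C[1][0] = min over k of (A[1][0] + B[0][0] = -5 + -2 = -7, A[1][1] + B[1][0] = 1 + 10 = 11, A[1][2] + B[2][0] = 8 + -1 = 7) = -7 (attained at k = 0)
  C[1][1] = min over k of (A[1][0] + B[0][1] = -5 + 3 = -2, A[1][1] + B[1][1] = 1 + 10 = 11, A[1][2] + B[2][1] = 8 + 2 = 10) = -2 (attained at k = 0)
  C[1][2] = min over k of (A[1][0] + B[0][2] = -5 + 10 = 5, A[1][1] + B[1][2] = 1 + 1 = 2, A[1][2] + B[2][2] = 8 + 5 = 13) = 2 (attained at k = 1)
  C[2][0] = min over k of (A[2][0] + B[0][0] = 10 + -2 = 8, A[2][1] + B[1][0] = -1 + 10 = 9, A[2][2] + B[2][0] = 0 + -1 = -1) = -1 (attained at k = 2)
  C[2][1] = min over k of (A[2][0] + B[0][1] = 10 + 3 = 13, A[2][1] + B[1][1] = -1 + 10 = 9, A[2][2] + B[2][1] = 0 + 2 = 2) = 2 (attained at k = 2)
  C[2][2] = min over k of (A[2][0] + B[0][2] = 10 + 10 = 20, A[2][1] + B[1][2] = -1 + 1 = 0, A[2][2] + B[2][2] = 0 + 5 = 5) = 0 (attained at k = 1)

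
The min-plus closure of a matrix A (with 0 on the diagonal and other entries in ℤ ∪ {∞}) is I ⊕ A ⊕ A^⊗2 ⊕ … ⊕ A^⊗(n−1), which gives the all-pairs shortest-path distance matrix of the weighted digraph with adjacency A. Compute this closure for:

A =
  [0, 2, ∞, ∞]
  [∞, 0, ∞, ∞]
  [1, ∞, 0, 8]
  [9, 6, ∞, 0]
Closure =
  [0, 2, ∞, ∞]
  [∞, 0, ∞, ∞]
  [1, 3, 0, 8]
  [9, 6, ∞, 0]

This is the Floyd-Warshall all-pairs shortest-path computation. For each intermediate vertex k = 0, 1, …, 3, update dist[i][j] ← min(dist[i][j], dist[i][k] + dist[k][j]). The final matrix gives, for each (i, j), the minimum total weight of any directed path from i to j (possibly empty when i = j).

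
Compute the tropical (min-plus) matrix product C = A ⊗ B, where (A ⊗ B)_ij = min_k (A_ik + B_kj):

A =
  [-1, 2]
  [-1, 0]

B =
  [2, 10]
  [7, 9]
A ⊗ B =
  [1, 9]
  [1, 9]

Apply the min-plus product entry-by-entry:
  C[0][0] = min over k of (A[0][0] + B[0][0] = -1 + 2 = 1, A[0][1] + B[1][0] = 2 + 7 = 9) = 1 (attained at k = 0)
  C[0][1] = min over k of (A[0][0] + B[0][1] = -1 + 10 = 9, A[0][1] + B[1][1] = 2 + 9 = 11) = 9 (attained at k = 0)
  C[1][0] = min over k of (A[1][0] + B[0][0] = -1 + 2 = 1, A[1][1] + B[1][0] = 0 + 7 = 7) = 1 (attained at k = 0)
  C[1][1] = min over k of (A[1][0] + B[0][1] = -1 + 10 = 9, A[1][1] + B[1][1] = 0 + 9 = 9) = 9 (attained at k = 0)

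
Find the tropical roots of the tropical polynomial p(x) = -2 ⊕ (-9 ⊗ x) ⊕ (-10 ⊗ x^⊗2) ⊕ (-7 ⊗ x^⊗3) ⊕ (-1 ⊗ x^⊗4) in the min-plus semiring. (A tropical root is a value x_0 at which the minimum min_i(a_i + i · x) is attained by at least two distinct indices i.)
Roots: {-6, -3, 1, 7}

Each tropical root is a break point of the lower envelope of the lines y = a_i + i · x (there are 5 lines, with slopes 0, 1, ..., 4). Only the lines that attain the minimum somewhere contribute to roots; other lines are dominated. Here the surviving (envelope) indices are i = 4, i = 3, i = 2, i = 1, i = 0.
Intersections between consecutive envelope lines give the roots: for adjacent envelope indices i < j the intersection is x = (a_i − a_j) / (j − i). Reading off the sorted break points: {-6, -3, 1, 7}.
Verification: at each break x_0, at least two indices attain the minimum of min_i(a_i + i · x_0).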